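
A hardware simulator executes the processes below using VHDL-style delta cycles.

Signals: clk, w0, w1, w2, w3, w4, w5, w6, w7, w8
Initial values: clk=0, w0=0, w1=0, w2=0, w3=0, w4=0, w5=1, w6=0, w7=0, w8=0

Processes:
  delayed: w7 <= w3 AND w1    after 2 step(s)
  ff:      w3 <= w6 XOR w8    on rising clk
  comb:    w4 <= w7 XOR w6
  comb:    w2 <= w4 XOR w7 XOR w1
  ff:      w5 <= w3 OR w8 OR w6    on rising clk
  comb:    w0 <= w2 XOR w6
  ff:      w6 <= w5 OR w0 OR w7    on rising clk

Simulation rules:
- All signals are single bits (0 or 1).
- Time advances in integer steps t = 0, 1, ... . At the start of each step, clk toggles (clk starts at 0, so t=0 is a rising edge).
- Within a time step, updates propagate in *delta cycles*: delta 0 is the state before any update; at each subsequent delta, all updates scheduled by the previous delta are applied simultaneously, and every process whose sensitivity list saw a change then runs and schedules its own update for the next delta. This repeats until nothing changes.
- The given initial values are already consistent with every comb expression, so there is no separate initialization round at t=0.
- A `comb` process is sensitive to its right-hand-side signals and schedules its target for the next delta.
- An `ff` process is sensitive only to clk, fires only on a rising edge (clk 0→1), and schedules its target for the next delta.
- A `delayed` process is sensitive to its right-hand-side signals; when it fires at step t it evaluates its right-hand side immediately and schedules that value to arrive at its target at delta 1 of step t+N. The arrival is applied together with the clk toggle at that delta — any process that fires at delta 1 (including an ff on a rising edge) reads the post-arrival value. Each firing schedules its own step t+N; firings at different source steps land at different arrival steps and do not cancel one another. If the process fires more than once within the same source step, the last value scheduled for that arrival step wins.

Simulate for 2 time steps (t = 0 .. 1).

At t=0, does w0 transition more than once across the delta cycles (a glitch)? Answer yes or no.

[bits: w7,w4,w0,clk,w8,w2,w1,w3,w6,w5]
t=0: Δ0=0000000001 Δ1=0001000001 Δ2=0001000010 Δ3=0111000010 Δ4=0111010010 Δ5=0101010010 | 5Δ
t=1: Δ0=0101010010 Δ1=0100010010 | 1Δ

yes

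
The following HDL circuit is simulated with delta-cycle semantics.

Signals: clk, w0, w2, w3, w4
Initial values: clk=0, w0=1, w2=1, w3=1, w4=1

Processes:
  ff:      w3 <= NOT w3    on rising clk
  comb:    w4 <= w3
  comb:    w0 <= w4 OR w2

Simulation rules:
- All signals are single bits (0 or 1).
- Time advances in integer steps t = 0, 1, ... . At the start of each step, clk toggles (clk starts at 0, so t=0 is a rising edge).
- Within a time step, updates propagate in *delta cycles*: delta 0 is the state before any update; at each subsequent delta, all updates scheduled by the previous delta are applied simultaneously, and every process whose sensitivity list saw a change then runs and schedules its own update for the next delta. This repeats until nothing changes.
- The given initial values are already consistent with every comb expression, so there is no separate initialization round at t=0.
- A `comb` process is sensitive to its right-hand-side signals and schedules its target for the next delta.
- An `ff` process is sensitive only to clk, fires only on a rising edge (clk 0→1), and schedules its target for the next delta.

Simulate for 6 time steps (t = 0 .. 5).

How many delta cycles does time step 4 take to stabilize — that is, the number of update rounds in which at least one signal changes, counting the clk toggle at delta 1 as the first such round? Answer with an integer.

3

[bits: w0,clk,w3,w2,w4]
t=0: Δ0=10111 Δ1=11111 Δ2=11011 Δ3=11010 | 3Δ
t=1: Δ0=11010 Δ1=10010 | 1Δ
t=2: Δ0=10010 Δ1=11010 Δ2=11110 Δ3=11111 | 3Δ
t=3: Δ0=11111 Δ1=10111 | 1Δ
t=4: Δ0=10111 Δ1=11111 Δ2=11011 Δ3=11010 | 3Δ
t=5: Δ0=11010 Δ1=10010 | 1Δ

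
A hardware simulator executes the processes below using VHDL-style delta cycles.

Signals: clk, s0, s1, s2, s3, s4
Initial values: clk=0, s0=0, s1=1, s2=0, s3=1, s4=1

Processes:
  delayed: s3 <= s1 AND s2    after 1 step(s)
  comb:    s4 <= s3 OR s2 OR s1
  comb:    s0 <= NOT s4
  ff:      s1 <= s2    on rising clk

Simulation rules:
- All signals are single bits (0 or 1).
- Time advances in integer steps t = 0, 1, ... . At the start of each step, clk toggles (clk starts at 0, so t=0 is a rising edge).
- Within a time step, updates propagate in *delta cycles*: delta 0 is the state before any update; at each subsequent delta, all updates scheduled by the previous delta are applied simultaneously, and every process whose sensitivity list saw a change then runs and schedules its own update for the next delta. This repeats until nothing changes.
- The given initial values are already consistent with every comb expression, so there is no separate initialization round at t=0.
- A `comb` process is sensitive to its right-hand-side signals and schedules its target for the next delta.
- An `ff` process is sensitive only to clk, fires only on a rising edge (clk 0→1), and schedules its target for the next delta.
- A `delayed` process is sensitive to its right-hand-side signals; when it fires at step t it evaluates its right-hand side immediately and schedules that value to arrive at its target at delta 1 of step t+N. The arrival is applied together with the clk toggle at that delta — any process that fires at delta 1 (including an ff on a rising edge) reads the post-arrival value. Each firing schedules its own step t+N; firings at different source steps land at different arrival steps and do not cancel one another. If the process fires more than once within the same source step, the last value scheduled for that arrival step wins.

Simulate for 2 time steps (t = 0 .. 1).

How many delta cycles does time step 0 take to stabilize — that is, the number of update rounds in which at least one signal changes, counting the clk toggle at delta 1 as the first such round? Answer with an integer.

t=0 Δ0: clk=0 s1=1 s3=1 s0=0 s4=1 s2=0
  Δ1: clk:0→1
  Δ2: s1:1→0
  (2Δ to stable)
t=1 Δ0: clk=1 s1=0 s3=1 s0=0 s4=1 s2=0
  Δ1: clk:1→0, s3:1→0
  Δ2: s4:1→0
  Δ3: s0:0→1
  (3Δ to stable)

2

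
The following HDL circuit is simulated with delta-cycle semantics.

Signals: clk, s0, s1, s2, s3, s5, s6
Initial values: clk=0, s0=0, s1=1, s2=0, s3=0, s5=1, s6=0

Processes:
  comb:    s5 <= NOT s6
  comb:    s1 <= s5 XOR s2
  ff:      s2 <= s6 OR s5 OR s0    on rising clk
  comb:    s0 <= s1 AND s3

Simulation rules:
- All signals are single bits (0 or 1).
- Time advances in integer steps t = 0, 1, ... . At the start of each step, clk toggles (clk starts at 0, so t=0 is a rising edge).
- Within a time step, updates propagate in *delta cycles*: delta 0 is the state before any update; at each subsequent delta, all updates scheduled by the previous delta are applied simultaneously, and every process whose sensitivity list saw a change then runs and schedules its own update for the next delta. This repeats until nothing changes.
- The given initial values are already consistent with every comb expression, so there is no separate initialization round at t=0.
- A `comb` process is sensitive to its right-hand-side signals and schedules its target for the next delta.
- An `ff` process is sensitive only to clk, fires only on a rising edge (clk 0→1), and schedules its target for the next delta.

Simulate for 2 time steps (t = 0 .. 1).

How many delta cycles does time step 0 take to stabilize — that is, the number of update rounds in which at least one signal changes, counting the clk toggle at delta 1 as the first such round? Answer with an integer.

3

t=0 Δ0: s2=0 s0=0 s6=0 s5=1 clk=0 s1=1 s3=0
  Δ1: clk:0→1
  Δ2: s2:0→1
  Δ3: s1:1→0
  (3Δ to stable)
t=1 Δ0: s2=1 s0=0 s6=0 s5=1 clk=1 s1=0 s3=0
  Δ1: clk:1→0
  (1Δ to stable)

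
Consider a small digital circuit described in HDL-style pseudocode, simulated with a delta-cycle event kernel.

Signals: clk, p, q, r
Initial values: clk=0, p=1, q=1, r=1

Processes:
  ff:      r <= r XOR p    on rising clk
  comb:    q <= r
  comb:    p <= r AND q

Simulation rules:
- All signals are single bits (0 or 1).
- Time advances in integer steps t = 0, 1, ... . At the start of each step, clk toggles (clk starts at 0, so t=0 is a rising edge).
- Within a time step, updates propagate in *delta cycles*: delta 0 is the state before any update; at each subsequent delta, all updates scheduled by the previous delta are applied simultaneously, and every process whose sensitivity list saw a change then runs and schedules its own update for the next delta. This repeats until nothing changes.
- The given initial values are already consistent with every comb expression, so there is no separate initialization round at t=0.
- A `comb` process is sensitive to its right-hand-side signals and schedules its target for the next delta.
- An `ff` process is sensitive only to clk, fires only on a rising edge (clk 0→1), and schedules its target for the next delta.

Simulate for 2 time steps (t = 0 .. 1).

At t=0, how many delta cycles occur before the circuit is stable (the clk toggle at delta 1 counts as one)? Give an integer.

t0.Δ0 r=1 clk=0 q=1 p=1
t0.Δ1 r=1 clk=1 q=1 p=1
t0.Δ2 r=0 clk=1 q=1 p=1
t0.Δ3 r=0 clk=1 q=0 p=0
t1.Δ0 r=0 clk=1 q=0 p=0
t1.Δ1 r=0 clk=0 q=0 p=0

3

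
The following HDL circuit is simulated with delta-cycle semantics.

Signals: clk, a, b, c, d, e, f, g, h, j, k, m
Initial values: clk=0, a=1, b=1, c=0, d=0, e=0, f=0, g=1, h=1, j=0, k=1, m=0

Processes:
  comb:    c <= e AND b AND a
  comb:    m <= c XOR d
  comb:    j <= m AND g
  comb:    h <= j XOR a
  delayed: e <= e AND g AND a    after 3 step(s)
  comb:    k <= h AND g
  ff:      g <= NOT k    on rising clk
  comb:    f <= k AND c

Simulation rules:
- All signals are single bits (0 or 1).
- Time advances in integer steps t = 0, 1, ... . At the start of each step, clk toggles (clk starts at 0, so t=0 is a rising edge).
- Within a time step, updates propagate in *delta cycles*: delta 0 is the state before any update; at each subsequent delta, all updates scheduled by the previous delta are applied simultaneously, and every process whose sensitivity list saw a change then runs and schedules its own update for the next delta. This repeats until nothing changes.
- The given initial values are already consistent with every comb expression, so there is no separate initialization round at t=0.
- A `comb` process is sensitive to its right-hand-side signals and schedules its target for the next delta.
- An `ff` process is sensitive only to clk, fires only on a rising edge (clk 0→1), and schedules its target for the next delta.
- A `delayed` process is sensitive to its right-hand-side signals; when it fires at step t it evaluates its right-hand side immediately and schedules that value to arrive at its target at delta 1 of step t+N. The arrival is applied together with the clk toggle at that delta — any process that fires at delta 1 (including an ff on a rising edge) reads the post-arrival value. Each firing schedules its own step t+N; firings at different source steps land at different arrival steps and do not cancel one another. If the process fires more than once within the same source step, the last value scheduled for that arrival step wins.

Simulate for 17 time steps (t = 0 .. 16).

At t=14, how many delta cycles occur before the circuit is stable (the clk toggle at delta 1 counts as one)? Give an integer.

[bits: d,m,a,k,e,clk,j,b,f,g,h,c]
t=0: Δ0=001100010110 Δ1=001101010110 Δ2=001101010010 Δ3=001001010010 | 3Δ
t=1: Δ0=001001010010 Δ1=001000010010 | 1Δ
t=2: Δ0=001000010010 Δ1=001001010010 Δ2=001001010110 Δ3=001101010110 | 3Δ
t=3: Δ0=001101010110 Δ1=001100010110 | 1Δ
t=4: Δ0=001100010110 Δ1=001101010110 Δ2=001101010010 Δ3=001001010010 | 3Δ
t=5: Δ0=001001010010 Δ1=001000010010 | 1Δ
t=6: Δ0=001000010010 Δ1=001001010010 Δ2=001001010110 Δ3=001101010110 | 3Δ
t=7: Δ0=001101010110 Δ1=001100010110 | 1Δ
t=8: Δ0=001100010110 Δ1=001101010110 Δ2=001101010010 Δ3=001001010010 | 3Δ
t=9: Δ0=001001010010 Δ1=001000010010 | 1Δ
t=10: Δ0=001000010010 Δ1=001001010010 Δ2=001001010110 Δ3=001101010110 | 3Δ
t=11: Δ0=001101010110 Δ1=001100010110 | 1Δ
t=12: Δ0=001100010110 Δ1=001101010110 Δ2=001101010010 Δ3=001001010010 | 3Δ
t=13: Δ0=001001010010 Δ1=001000010010 | 1Δ
t=14: Δ0=001000010010 Δ1=001001010010 Δ2=001001010110 Δ3=001101010110 | 3Δ
t=15: Δ0=001101010110 Δ1=001100010110 | 1Δ
t=16: Δ0=001100010110 Δ1=001101010110 Δ2=001101010010 Δ3=001001010010 | 3Δ

3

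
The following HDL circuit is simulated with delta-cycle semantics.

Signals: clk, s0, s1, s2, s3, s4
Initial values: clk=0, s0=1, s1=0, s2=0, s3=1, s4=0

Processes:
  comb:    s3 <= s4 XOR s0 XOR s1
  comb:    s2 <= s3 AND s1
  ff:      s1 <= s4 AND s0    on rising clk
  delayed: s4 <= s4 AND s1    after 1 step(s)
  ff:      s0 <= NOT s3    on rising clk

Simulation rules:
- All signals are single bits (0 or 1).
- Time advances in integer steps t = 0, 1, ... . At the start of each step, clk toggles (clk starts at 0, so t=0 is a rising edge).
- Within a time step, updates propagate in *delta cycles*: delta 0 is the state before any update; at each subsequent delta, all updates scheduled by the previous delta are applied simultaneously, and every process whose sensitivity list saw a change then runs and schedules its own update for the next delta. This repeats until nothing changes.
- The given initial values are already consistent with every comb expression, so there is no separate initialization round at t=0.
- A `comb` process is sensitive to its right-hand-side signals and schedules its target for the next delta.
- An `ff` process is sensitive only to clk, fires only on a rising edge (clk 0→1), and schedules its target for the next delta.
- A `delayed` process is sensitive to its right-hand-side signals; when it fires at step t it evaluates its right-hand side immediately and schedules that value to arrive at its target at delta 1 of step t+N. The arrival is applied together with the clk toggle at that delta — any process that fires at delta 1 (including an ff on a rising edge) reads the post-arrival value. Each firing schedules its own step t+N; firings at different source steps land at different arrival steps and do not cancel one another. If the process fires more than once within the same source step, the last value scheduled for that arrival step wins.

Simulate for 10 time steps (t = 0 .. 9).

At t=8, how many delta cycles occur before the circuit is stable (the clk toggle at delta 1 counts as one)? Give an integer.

t0.Δ0 s3=1 s4=0 s2=0 s0=1 clk=0 s1=0
t0.Δ1 s3=1 s4=0 s2=0 s0=1 clk=1 s1=0
t0.Δ2 s3=1 s4=0 s2=0 s0=0 clk=1 s1=0
t0.Δ3 s3=0 s4=0 s2=0 s0=0 clk=1 s1=0
t1.Δ0 s3=0 s4=0 s2=0 s0=0 clk=1 s1=0
t1.Δ1 s3=0 s4=0 s2=0 s0=0 clk=0 s1=0
t2.Δ0 s3=0 s4=0 s2=0 s0=0 clk=0 s1=0
t2.Δ1 s3=0 s4=0 s2=0 s0=0 clk=1 s1=0
t2.Δ2 s3=0 s4=0 s2=0 s0=1 clk=1 s1=0
t2.Δ3 s3=1 s4=0 s2=0 s0=1 clk=1 s1=0
t3.Δ0 s3=1 s4=0 s2=0 s0=1 clk=1 s1=0
t3.Δ1 s3=1 s4=0 s2=0 s0=1 clk=0 s1=0
t4.Δ0 s3=1 s4=0 s2=0 s0=1 clk=0 s1=0
t4.Δ1 s3=1 s4=0 s2=0 s0=1 clk=1 s1=0
t4.Δ2 s3=1 s4=0 s2=0 s0=0 clk=1 s1=0
t4.Δ3 s3=0 s4=0 s2=0 s0=0 clk=1 s1=0
t5.Δ0 s3=0 s4=0 s2=0 s0=0 clk=1 s1=0
t5.Δ1 s3=0 s4=0 s2=0 s0=0 clk=0 s1=0
t6.Δ0 s3=0 s4=0 s2=0 s0=0 clk=0 s1=0
t6.Δ1 s3=0 s4=0 s2=0 s0=0 clk=1 s1=0
t6.Δ2 s3=0 s4=0 s2=0 s0=1 clk=1 s1=0
t6.Δ3 s3=1 s4=0 s2=0 s0=1 clk=1 s1=0
t7.Δ0 s3=1 s4=0 s2=0 s0=1 clk=1 s1=0
t7.Δ1 s3=1 s4=0 s2=0 s0=1 clk=0 s1=0
t8.Δ0 s3=1 s4=0 s2=0 s0=1 clk=0 s1=0
t8.Δ1 s3=1 s4=0 s2=0 s0=1 clk=1 s1=0
t8.Δ2 s3=1 s4=0 s2=0 s0=0 clk=1 s1=0
t8.Δ3 s3=0 s4=0 s2=0 s0=0 clk=1 s1=0
t9.Δ0 s3=0 s4=0 s2=0 s0=0 clk=1 s1=0
t9.Δ1 s3=0 s4=0 s2=0 s0=0 clk=0 s1=0

3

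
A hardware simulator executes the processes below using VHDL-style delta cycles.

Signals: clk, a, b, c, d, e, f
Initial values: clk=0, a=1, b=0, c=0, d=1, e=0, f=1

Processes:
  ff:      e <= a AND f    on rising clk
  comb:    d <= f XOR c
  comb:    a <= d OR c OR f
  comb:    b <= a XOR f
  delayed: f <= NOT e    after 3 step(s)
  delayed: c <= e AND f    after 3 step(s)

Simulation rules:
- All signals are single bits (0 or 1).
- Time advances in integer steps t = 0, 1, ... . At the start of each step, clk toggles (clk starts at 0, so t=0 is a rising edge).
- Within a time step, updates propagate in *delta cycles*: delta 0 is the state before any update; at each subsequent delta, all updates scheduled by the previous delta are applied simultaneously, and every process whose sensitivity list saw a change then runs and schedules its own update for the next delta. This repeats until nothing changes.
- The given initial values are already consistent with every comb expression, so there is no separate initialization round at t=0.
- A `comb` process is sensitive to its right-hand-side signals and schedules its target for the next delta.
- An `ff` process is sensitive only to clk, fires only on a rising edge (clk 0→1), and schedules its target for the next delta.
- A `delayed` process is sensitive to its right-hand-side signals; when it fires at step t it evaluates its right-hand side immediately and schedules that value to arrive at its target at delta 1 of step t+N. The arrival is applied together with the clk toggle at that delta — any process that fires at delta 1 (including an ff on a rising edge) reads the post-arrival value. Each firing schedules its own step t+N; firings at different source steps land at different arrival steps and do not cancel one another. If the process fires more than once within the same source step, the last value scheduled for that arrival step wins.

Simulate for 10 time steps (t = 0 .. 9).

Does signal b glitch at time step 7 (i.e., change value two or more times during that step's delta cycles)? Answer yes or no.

[bits: e,a,f,clk,b,c,d]
t=0: Δ0=0110001 Δ1=0111001 Δ2=1111001 | 2Δ
t=1: Δ0=1111001 Δ1=1110001 | 1Δ
t=2: Δ0=1110001 Δ1=1111001 | 1Δ
t=3: Δ0=1111001 Δ1=1100011 Δ2=1100111 | 2Δ
t=4: Δ0=1100111 Δ1=1101111 Δ2=0101111 | 2Δ
t=5: Δ0=0101111 Δ1=0100111 | 1Δ
t=6: Δ0=0100111 Δ1=0101101 Δ2=0101100 Δ3=0001100 Δ4=0001000 | 4Δ
t=7: Δ0=0001000 Δ1=0010000 Δ2=0110101 Δ3=0110001 | 3Δ
t=8: Δ0=0110001 Δ1=0111001 Δ2=1111001 | 2Δ
t=9: Δ0=1111001 Δ1=1110001 | 1Δ

yes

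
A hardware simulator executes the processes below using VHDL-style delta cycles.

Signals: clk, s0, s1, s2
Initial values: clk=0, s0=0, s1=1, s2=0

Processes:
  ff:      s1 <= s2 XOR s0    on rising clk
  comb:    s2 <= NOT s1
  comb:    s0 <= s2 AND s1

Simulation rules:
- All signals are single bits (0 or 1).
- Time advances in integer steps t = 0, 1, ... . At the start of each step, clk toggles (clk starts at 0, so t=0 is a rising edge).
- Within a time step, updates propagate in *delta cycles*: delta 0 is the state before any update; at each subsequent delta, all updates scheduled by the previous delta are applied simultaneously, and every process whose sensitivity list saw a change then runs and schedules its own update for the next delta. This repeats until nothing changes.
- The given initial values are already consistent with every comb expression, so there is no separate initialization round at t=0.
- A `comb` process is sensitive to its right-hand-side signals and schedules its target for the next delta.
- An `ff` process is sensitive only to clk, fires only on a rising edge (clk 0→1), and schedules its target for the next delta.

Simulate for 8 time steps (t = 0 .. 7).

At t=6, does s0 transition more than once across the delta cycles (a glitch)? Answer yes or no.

t0.Δ0 s1=1 s0=0 s2=0 clk=0
t0.Δ1 s1=1 s0=0 s2=0 clk=1
t0.Δ2 s1=0 s0=0 s2=0 clk=1
t0.Δ3 s1=0 s0=0 s2=1 clk=1
t1.Δ0 s1=0 s0=0 s2=1 clk=1
t1.Δ1 s1=0 s0=0 s2=1 clk=0
t2.Δ0 s1=0 s0=0 s2=1 clk=0
t2.Δ1 s1=0 s0=0 s2=1 clk=1
t2.Δ2 s1=1 s0=0 s2=1 clk=1
t2.Δ3 s1=1 s0=1 s2=0 clk=1
t2.Δ4 s1=1 s0=0 s2=0 clk=1
t3.Δ0 s1=1 s0=0 s2=0 clk=1
t3.Δ1 s1=1 s0=0 s2=0 clk=0
t4.Δ0 s1=1 s0=0 s2=0 clk=0
t4.Δ1 s1=1 s0=0 s2=0 clk=1
t4.Δ2 s1=0 s0=0 s2=0 clk=1
t4.Δ3 s1=0 s0=0 s2=1 clk=1
t5.Δ0 s1=0 s0=0 s2=1 clk=1
t5.Δ1 s1=0 s0=0 s2=1 clk=0
t6.Δ0 s1=0 s0=0 s2=1 clk=0
t6.Δ1 s1=0 s0=0 s2=1 clk=1
t6.Δ2 s1=1 s0=0 s2=1 clk=1
t6.Δ3 s1=1 s0=1 s2=0 clk=1
t6.Δ4 s1=1 s0=0 s2=0 clk=1
t7.Δ0 s1=1 s0=0 s2=0 clk=1
t7.Δ1 s1=1 s0=0 s2=0 clk=0

yes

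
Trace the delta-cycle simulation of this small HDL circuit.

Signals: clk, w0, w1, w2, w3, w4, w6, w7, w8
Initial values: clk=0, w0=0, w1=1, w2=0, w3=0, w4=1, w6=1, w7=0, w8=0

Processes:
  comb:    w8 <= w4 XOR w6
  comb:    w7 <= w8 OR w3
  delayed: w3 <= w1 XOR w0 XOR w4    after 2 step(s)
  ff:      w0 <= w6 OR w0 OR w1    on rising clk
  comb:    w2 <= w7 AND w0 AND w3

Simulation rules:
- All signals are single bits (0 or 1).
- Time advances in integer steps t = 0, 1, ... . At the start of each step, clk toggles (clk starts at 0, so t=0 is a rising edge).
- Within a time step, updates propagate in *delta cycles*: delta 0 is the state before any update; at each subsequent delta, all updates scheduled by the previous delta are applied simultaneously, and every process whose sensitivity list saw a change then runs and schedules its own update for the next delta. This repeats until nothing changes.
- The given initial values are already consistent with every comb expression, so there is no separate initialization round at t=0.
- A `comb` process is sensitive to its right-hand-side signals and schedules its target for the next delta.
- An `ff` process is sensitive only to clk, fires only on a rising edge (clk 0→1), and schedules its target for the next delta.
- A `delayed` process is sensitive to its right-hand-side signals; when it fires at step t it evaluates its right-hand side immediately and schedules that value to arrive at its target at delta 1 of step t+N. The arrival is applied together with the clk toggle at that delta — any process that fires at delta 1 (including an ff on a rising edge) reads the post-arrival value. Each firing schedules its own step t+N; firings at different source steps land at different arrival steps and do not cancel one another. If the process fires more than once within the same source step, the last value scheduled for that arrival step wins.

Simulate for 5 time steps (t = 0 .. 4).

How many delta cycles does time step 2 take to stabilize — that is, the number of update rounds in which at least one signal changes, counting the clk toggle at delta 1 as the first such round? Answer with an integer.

t=0 Δ0: w8=0 w7=0 w6=1 w0=0 w4=1 w2=0 w3=0 w1=1 clk=0
  Δ1: clk:0→1
  Δ2: w0:0→1
  (2Δ to stable)
t=1 Δ0: w8=0 w7=0 w6=1 w0=1 w4=1 w2=0 w3=0 w1=1 clk=1
  Δ1: clk:1→0
  (1Δ to stable)
t=2 Δ0: w8=0 w7=0 w6=1 w0=1 w4=1 w2=0 w3=0 w1=1 clk=0
  Δ1: w3:0→1, clk:0→1
  Δ2: w7:0→1
  Δ3: w2:0→1
  (3Δ to stable)
t=3 Δ0: w8=0 w7=1 w6=1 w0=1 w4=1 w2=1 w3=1 w1=1 clk=1
  Δ1: clk:1→0
  (1Δ to stable)
t=4 Δ0: w8=0 w7=1 w6=1 w0=1 w4=1 w2=1 w3=1 w1=1 clk=0
  Δ1: clk:0→1
  (1Δ to stable)

3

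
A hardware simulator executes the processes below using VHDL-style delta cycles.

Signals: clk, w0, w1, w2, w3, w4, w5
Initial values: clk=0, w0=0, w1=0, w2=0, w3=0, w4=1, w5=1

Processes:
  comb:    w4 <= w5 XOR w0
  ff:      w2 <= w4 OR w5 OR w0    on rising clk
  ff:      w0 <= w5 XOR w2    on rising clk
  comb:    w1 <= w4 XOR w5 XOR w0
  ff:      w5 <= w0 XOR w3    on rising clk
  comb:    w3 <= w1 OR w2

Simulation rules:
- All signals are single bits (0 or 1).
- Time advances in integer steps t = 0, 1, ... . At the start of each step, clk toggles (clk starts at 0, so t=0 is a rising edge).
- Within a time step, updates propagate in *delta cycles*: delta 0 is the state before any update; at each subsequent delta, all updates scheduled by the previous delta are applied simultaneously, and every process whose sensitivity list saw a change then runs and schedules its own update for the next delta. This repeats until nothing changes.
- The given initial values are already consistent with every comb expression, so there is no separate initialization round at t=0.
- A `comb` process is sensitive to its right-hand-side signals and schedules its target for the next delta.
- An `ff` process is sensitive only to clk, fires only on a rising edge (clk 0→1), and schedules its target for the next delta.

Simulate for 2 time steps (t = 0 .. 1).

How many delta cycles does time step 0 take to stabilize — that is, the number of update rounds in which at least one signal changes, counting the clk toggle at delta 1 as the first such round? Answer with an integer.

t0.Δ0 w4=1 w0=0 w3=0 clk=0 w5=1 w1=0 w2=0
t0.Δ1 w4=1 w0=0 w3=0 clk=1 w5=1 w1=0 w2=0
t0.Δ2 w4=1 w0=1 w3=0 clk=1 w5=0 w1=0 w2=1
t0.Δ3 w4=1 w0=1 w3=1 clk=1 w5=0 w1=0 w2=1
t1.Δ0 w4=1 w0=1 w3=1 clk=1 w5=0 w1=0 w2=1
t1.Δ1 w4=1 w0=1 w3=1 clk=0 w5=0 w1=0 w2=1

3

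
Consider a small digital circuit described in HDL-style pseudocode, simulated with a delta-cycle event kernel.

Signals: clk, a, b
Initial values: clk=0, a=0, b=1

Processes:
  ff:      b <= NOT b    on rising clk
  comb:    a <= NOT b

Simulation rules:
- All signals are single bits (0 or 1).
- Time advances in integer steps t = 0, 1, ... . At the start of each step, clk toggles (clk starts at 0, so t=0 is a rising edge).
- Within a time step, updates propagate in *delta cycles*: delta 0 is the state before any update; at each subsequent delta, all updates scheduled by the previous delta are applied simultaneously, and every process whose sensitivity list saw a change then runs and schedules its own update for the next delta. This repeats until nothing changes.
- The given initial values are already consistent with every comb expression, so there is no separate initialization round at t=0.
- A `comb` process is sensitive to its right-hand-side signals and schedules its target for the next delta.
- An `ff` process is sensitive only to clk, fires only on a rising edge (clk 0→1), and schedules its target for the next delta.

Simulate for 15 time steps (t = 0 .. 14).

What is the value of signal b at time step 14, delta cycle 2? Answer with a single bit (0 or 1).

1

t=0 Δ0: b=1 a=0 clk=0
  Δ1: clk:0→1
  Δ2: b:1→0
  Δ3: a:0→1
  (3Δ to stable)
t=1 Δ0: b=0 a=1 clk=1
  Δ1: clk:1→0
  (1Δ to stable)
t=2 Δ0: b=0 a=1 clk=0
  Δ1: clk:0→1
  Δ2: b:0→1
  Δ3: a:1→0
  (3Δ to stable)
t=3 Δ0: b=1 a=0 clk=1
  Δ1: clk:1→0
  (1Δ to stable)
t=4 Δ0: b=1 a=0 clk=0
  Δ1: clk:0→1
  Δ2: b:1→0
  Δ3: a:0→1
  (3Δ to stable)
t=5 Δ0: b=0 a=1 clk=1
  Δ1: clk:1→0
  (1Δ to stable)
t=6 Δ0: b=0 a=1 clk=0
  Δ1: clk:0→1
  Δ2: b:0→1
  Δ3: a:1→0
  (3Δ to stable)
t=7 Δ0: b=1 a=0 clk=1
  Δ1: clk:1→0
  (1Δ to stable)
t=8 Δ0: b=1 a=0 clk=0
  Δ1: clk:0→1
  Δ2: b:1→0
  Δ3: a:0→1
  (3Δ to stable)
t=9 Δ0: b=0 a=1 clk=1
  Δ1: clk:1→0
  (1Δ to stable)
t=10 Δ0: b=0 a=1 clk=0
  Δ1: clk:0→1
  Δ2: b:0→1
  Δ3: a:1→0
  (3Δ to stable)
t=11 Δ0: b=1 a=0 clk=1
  Δ1: clk:1→0
  (1Δ to stable)
t=12 Δ0: b=1 a=0 clk=0
  Δ1: clk:0→1
  Δ2: b:1→0
  Δ3: a:0→1
  (3Δ to stable)
t=13 Δ0: b=0 a=1 clk=1
  Δ1: clk:1→0
  (1Δ to stable)
t=14 Δ0: b=0 a=1 clk=0
  Δ1: clk:0→1
  Δ2: b:0→1
  Δ3: a:1→0
  (3Δ to stable)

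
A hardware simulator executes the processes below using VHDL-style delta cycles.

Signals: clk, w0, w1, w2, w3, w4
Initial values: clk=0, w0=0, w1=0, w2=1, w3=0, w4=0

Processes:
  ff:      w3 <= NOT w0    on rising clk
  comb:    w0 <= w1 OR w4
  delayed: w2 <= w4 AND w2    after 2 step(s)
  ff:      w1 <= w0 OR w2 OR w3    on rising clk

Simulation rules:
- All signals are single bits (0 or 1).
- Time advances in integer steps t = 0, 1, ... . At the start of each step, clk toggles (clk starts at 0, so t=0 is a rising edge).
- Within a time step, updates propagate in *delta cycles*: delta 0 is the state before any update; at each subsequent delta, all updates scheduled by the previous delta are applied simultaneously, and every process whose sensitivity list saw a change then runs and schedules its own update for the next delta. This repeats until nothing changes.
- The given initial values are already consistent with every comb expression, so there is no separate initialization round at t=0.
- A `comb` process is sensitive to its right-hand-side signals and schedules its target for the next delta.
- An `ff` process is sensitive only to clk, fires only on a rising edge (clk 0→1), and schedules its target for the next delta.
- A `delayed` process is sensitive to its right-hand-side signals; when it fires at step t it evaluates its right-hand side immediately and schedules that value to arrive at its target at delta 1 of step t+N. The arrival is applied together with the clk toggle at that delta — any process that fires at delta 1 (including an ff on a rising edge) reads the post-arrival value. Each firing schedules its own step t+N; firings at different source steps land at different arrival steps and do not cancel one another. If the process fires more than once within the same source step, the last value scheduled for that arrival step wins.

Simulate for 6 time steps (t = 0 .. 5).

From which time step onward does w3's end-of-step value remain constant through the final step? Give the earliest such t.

[bits: w4,clk,w0,w2,w3,w1]
t=0: Δ0=000100 Δ1=010100 Δ2=010111 Δ3=011111 | 3Δ
t=1: Δ0=011111 Δ1=001111 | 1Δ
t=2: Δ0=001111 Δ1=011111 Δ2=011101 | 2Δ
t=3: Δ0=011101 Δ1=001101 | 1Δ
t=4: Δ0=001101 Δ1=011101 | 1Δ
t=5: Δ0=011101 Δ1=001101 | 1Δ

2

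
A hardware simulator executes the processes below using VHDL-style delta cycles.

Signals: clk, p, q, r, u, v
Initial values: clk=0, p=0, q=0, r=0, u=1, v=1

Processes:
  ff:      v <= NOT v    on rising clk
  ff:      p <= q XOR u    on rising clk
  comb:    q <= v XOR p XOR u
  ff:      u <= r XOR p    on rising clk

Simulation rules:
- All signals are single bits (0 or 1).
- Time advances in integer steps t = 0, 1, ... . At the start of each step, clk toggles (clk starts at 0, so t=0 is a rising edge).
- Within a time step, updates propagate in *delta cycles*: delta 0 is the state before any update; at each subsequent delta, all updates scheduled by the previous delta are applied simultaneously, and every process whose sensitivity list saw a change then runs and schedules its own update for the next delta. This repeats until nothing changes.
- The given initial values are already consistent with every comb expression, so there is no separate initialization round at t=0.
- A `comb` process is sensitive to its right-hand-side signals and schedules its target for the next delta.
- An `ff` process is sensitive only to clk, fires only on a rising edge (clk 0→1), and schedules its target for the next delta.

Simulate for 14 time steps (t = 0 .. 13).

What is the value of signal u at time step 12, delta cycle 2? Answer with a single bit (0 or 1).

[bits: clk,v,q,u,p,r]
t=0: Δ0=010100 Δ1=110100 Δ2=100010 Δ3=101010 | 3Δ
t=1: Δ0=101010 Δ1=001010 | 1Δ
t=2: Δ0=001010 Δ1=101010 Δ2=111110 | 2Δ
t=3: Δ0=111110 Δ1=011110 | 1Δ
t=4: Δ0=011110 Δ1=111110 Δ2=101100 | 2Δ
t=5: Δ0=101100 Δ1=001100 | 1Δ
t=6: Δ0=001100 Δ1=101100 Δ2=111000 | 2Δ
t=7: Δ0=111000 Δ1=011000 | 1Δ
t=8: Δ0=011000 Δ1=111000 Δ2=101010 | 2Δ
t=9: Δ0=101010 Δ1=001010 | 1Δ
t=10: Δ0=001010 Δ1=101010 Δ2=111110 | 2Δ
t=11: Δ0=111110 Δ1=011110 | 1Δ
t=12: Δ0=011110 Δ1=111110 Δ2=101100 | 2Δ
t=13: Δ0=101100 Δ1=001100 | 1Δ

1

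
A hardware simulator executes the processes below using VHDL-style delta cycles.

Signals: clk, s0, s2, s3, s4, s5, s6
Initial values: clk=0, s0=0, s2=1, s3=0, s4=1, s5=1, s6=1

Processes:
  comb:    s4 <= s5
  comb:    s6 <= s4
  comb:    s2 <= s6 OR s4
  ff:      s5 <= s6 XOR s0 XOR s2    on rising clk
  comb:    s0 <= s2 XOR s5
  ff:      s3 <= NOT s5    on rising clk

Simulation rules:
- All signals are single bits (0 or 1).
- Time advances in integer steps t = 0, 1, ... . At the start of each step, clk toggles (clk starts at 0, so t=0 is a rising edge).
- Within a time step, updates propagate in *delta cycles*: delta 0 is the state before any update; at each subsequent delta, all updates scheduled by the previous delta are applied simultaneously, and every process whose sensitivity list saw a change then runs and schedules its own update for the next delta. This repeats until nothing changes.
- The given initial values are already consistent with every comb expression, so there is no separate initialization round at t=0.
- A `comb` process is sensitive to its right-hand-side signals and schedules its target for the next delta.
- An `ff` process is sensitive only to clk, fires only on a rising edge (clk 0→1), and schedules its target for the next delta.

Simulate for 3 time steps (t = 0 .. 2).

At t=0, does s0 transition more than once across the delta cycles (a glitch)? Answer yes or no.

yes

t0.Δ0 s2=1 clk=0 s3=0 s4=1 s0=0 s5=1 s6=1
t0.Δ1 s2=1 clk=1 s3=0 s4=1 s0=0 s5=1 s6=1
t0.Δ2 s2=1 clk=1 s3=0 s4=1 s0=0 s5=0 s6=1
t0.Δ3 s2=1 clk=1 s3=0 s4=0 s0=1 s5=0 s6=1
t0.Δ4 s2=1 clk=1 s3=0 s4=0 s0=1 s5=0 s6=0
t0.Δ5 s2=0 clk=1 s3=0 s4=0 s0=1 s5=0 s6=0
t0.Δ6 s2=0 clk=1 s3=0 s4=0 s0=0 s5=0 s6=0
t1.Δ0 s2=0 clk=1 s3=0 s4=0 s0=0 s5=0 s6=0
t1.Δ1 s2=0 clk=0 s3=0 s4=0 s0=0 s5=0 s6=0
t2.Δ0 s2=0 clk=0 s3=0 s4=0 s0=0 s5=0 s6=0
t2.Δ1 s2=0 clk=1 s3=0 s4=0 s0=0 s5=0 s6=0
t2.Δ2 s2=0 clk=1 s3=1 s4=0 s0=0 s5=0 s6=0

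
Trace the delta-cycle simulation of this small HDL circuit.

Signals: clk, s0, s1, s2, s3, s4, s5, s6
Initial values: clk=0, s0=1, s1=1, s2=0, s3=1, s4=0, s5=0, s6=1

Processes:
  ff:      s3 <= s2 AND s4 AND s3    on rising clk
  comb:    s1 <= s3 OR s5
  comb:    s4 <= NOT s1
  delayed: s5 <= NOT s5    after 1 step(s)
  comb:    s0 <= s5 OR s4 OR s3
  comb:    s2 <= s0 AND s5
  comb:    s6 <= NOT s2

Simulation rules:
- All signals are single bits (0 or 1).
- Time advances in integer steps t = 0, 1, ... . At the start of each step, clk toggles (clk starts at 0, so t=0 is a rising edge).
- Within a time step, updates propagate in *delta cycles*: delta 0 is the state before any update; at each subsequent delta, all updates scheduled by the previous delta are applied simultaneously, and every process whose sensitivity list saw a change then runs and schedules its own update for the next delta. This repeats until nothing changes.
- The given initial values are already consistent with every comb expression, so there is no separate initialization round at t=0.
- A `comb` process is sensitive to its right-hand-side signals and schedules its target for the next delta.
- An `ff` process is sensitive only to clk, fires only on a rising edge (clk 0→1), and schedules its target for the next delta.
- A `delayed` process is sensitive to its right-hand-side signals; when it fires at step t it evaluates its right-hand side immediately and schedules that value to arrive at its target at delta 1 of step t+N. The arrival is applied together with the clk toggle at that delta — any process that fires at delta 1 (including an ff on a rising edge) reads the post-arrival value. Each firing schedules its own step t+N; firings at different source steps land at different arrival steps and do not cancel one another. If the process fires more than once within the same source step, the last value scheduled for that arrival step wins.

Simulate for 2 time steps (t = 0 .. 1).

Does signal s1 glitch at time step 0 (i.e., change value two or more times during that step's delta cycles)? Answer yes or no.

no

[bits: s6,s0,s5,clk,s1,s4,s3,s2]
t=0: Δ0=11001010 Δ1=11011010 Δ2=11011000 Δ3=10010000 Δ4=10010100 Δ5=11010100 | 5Δ
t=1: Δ0=11010100 Δ1=11000100 | 1Δ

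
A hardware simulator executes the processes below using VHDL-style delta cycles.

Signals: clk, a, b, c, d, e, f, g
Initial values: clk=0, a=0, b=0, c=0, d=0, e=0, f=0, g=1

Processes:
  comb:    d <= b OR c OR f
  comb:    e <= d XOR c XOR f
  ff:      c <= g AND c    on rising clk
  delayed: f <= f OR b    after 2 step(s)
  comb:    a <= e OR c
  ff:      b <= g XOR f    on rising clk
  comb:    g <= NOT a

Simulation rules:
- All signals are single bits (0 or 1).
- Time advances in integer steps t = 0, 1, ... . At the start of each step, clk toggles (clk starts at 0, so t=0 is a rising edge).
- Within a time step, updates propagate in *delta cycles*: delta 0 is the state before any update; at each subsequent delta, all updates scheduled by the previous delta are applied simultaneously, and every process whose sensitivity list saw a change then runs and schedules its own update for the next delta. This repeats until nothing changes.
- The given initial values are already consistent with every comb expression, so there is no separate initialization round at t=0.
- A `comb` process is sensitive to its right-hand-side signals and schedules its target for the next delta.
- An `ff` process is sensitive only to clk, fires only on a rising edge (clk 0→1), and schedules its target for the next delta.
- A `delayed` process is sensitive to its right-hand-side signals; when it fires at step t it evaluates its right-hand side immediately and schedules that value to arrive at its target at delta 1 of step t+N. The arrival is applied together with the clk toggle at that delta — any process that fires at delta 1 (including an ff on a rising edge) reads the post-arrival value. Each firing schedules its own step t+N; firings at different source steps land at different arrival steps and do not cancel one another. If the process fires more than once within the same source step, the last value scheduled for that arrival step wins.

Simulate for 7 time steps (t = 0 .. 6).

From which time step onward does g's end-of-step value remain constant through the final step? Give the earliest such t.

t0.Δ0 c=0 b=0 a=0 g=1 clk=0 d=0 e=0 f=0
t0.Δ1 c=0 b=0 a=0 g=1 clk=1 d=0 e=0 f=0
t0.Δ2 c=0 b=1 a=0 g=1 clk=1 d=0 e=0 f=0
t0.Δ3 c=0 b=1 a=0 g=1 clk=1 d=1 e=0 f=0
t0.Δ4 c=0 b=1 a=0 g=1 clk=1 d=1 e=1 f=0
t0.Δ5 c=0 b=1 a=1 g=1 clk=1 d=1 e=1 f=0
t0.Δ6 c=0 b=1 a=1 g=0 clk=1 d=1 e=1 f=0
t1.Δ0 c=0 b=1 a=1 g=0 clk=1 d=1 e=1 f=0
t1.Δ1 c=0 b=1 a=1 g=0 clk=0 d=1 e=1 f=0
t2.Δ0 c=0 b=1 a=1 g=0 clk=0 d=1 e=1 f=0
t2.Δ1 c=0 b=1 a=1 g=0 clk=1 d=1 e=1 f=1
t2.Δ2 c=0 b=1 a=1 g=0 clk=1 d=1 e=0 f=1
t2.Δ3 c=0 b=1 a=0 g=0 clk=1 d=1 e=0 f=1
t2.Δ4 c=0 b=1 a=0 g=1 clk=1 d=1 e=0 f=1
t3.Δ0 c=0 b=1 a=0 g=1 clk=1 d=1 e=0 f=1
t3.Δ1 c=0 b=1 a=0 g=1 clk=0 d=1 e=0 f=1
t4.Δ0 c=0 b=1 a=0 g=1 clk=0 d=1 e=0 f=1
t4.Δ1 c=0 b=1 a=0 g=1 clk=1 d=1 e=0 f=1
t4.Δ2 c=0 b=0 a=0 g=1 clk=1 d=1 e=0 f=1
t5.Δ0 c=0 b=0 a=0 g=1 clk=1 d=1 e=0 f=1
t5.Δ1 c=0 b=0 a=0 g=1 clk=0 d=1 e=0 f=1
t6.Δ0 c=0 b=0 a=0 g=1 clk=0 d=1 e=0 f=1
t6.Δ1 c=0 b=0 a=0 g=1 clk=1 d=1 e=0 f=1

2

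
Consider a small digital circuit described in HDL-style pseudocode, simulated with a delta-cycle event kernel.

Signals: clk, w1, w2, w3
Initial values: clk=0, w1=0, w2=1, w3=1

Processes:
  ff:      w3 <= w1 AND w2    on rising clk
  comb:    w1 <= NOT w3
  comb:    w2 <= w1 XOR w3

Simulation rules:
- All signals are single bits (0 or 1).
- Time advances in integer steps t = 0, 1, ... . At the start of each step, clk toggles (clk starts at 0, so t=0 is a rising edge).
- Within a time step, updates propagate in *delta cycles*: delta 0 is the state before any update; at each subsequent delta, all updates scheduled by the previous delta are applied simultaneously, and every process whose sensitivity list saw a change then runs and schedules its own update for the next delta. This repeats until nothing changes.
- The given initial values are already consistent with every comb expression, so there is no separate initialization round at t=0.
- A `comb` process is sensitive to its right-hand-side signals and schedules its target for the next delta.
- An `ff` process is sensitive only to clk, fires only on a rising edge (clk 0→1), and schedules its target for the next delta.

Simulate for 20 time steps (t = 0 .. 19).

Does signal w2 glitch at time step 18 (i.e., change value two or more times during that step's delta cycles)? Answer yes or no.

t=0 Δ0: clk=0 w1=0 w3=1 w2=1
  Δ1: clk:0→1
  Δ2: w3:1→0
  Δ3: w1:0→1, w2:1→0
  Δ4: w2:0→1
  (4Δ to stable)
t=1 Δ0: clk=1 w1=1 w3=0 w2=1
  Δ1: clk:1→0
  (1Δ to stable)
t=2 Δ0: clk=0 w1=1 w3=0 w2=1
  Δ1: clk:0→1
  Δ2: w3:0→1
  Δ3: w1:1→0, w2:1→0
  Δ4: w2:0→1
  (4Δ to stable)
t=3 Δ0: clk=1 w1=0 w3=1 w2=1
  Δ1: clk:1→0
  (1Δ to stable)
t=4 Δ0: clk=0 w1=0 w3=1 w2=1
  Δ1: clk:0→1
  Δ2: w3:1→0
  Δ3: w1:0→1, w2:1→0
  Δ4: w2:0→1
  (4Δ to stable)
t=5 Δ0: clk=1 w1=1 w3=0 w2=1
  Δ1: clk:1→0
  (1Δ to stable)
t=6 Δ0: clk=0 w1=1 w3=0 w2=1
  Δ1: clk:0→1
  Δ2: w3:0→1
  Δ3: w1:1→0, w2:1→0
  Δ4: w2:0→1
  (4Δ to stable)
t=7 Δ0: clk=1 w1=0 w3=1 w2=1
  Δ1: clk:1→0
  (1Δ to stable)
t=8 Δ0: clk=0 w1=0 w3=1 w2=1
  Δ1: clk:0→1
  Δ2: w3:1→0
  Δ3: w1:0→1, w2:1→0
  Δ4: w2:0→1
  (4Δ to stable)
t=9 Δ0: clk=1 w1=1 w3=0 w2=1
  Δ1: clk:1→0
  (1Δ to stable)
t=10 Δ0: clk=0 w1=1 w3=0 w2=1
  Δ1: clk:0→1
  Δ2: w3:0→1
  Δ3: w1:1→0, w2:1→0
  Δ4: w2:0→1
  (4Δ to stable)
t=11 Δ0: clk=1 w1=0 w3=1 w2=1
  Δ1: clk:1→0
  (1Δ to stable)
t=12 Δ0: clk=0 w1=0 w3=1 w2=1
  Δ1: clk:0→1
  Δ2: w3:1→0
  Δ3: w1:0→1, w2:1→0
  Δ4: w2:0→1
  (4Δ to stable)
t=13 Δ0: clk=1 w1=1 w3=0 w2=1
  Δ1: clk:1→0
  (1Δ to stable)
t=14 Δ0: clk=0 w1=1 w3=0 w2=1
  Δ1: clk:0→1
  Δ2: w3:0→1
  Δ3: w1:1→0, w2:1→0
  Δ4: w2:0→1
  (4Δ to stable)
t=15 Δ0: clk=1 w1=0 w3=1 w2=1
  Δ1: clk:1→0
  (1Δ to stable)
t=16 Δ0: clk=0 w1=0 w3=1 w2=1
  Δ1: clk:0→1
  Δ2: w3:1→0
  Δ3: w1:0→1, w2:1→0
  Δ4: w2:0→1
  (4Δ to stable)
t=17 Δ0: clk=1 w1=1 w3=0 w2=1
  Δ1: clk:1→0
  (1Δ to stable)
t=18 Δ0: clk=0 w1=1 w3=0 w2=1
  Δ1: clk:0→1
  Δ2: w3:0→1
  Δ3: w1:1→0, w2:1→0
  Δ4: w2:0→1
  (4Δ to stable)
t=19 Δ0: clk=1 w1=0 w3=1 w2=1
  Δ1: clk:1→0
  (1Δ to stable)

yes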